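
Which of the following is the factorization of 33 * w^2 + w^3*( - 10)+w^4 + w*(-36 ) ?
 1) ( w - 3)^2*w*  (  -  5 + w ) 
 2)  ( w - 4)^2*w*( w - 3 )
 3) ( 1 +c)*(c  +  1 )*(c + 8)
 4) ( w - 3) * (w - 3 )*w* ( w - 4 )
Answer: 4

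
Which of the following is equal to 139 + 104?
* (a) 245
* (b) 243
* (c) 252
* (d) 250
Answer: b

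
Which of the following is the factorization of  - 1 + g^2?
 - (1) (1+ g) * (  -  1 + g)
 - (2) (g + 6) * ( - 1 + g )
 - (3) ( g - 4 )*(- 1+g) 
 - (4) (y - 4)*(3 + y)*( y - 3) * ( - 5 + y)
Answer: 1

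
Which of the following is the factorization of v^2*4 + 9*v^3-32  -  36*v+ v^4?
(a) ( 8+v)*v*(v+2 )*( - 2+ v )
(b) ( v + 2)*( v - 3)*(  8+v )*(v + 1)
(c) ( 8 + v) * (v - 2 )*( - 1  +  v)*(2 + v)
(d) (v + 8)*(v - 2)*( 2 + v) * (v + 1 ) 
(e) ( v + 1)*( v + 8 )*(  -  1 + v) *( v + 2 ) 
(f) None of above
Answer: d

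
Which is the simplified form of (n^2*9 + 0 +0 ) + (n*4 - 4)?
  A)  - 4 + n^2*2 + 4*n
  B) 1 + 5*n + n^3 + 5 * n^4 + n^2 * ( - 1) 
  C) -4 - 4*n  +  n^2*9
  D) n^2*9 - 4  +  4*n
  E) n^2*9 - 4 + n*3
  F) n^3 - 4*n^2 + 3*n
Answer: D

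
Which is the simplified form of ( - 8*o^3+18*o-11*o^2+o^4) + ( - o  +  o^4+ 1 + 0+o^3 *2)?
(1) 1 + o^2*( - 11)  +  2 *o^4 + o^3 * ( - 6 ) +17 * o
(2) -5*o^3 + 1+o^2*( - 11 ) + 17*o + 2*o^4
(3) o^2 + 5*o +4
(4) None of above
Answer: 1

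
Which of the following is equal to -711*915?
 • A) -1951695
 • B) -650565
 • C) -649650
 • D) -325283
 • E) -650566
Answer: B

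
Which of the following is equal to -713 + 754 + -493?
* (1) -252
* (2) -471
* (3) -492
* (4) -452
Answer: 4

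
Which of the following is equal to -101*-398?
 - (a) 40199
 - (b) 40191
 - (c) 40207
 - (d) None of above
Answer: d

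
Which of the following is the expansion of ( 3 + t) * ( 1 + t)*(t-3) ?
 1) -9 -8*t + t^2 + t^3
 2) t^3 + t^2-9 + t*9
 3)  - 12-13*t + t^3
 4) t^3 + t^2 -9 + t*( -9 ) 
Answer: 4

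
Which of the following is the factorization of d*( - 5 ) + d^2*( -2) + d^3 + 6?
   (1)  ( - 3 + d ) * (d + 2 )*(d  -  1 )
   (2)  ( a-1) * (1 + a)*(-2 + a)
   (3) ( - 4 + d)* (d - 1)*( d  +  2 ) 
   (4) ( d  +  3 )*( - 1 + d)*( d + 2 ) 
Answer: 1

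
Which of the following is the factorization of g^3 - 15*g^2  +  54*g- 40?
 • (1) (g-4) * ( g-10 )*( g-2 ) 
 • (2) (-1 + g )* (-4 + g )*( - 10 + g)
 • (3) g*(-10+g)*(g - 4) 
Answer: 2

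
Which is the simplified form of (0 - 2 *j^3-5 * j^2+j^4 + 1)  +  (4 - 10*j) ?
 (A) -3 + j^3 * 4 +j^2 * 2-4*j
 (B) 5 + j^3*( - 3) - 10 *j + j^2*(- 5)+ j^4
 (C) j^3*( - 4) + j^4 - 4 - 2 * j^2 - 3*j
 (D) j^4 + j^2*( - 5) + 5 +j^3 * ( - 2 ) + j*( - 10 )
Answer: D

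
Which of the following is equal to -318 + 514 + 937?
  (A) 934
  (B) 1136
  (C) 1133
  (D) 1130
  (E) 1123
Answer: C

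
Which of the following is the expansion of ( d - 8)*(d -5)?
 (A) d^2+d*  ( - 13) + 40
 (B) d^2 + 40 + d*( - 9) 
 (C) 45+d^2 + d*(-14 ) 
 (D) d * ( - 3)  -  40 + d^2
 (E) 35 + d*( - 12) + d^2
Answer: A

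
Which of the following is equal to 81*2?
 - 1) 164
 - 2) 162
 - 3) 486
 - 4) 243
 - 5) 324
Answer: 2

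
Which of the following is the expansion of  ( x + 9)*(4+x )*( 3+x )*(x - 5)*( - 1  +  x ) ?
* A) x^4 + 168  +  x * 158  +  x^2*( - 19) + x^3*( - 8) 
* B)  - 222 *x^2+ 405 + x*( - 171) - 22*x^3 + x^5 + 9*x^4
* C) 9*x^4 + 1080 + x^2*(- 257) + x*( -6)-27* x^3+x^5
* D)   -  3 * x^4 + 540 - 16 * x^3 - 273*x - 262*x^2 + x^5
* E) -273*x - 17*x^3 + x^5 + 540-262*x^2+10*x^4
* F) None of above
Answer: F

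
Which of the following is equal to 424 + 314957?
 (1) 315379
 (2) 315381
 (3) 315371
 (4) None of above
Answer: 2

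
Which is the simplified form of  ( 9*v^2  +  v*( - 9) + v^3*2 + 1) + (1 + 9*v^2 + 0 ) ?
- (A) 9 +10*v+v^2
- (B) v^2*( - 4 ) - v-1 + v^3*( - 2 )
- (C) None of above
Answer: C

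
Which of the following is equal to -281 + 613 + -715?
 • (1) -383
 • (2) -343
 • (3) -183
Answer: 1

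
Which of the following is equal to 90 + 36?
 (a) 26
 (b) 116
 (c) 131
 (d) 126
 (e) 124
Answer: d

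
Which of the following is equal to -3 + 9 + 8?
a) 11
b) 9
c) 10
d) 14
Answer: d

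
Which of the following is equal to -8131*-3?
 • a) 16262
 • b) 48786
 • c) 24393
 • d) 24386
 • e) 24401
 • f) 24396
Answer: c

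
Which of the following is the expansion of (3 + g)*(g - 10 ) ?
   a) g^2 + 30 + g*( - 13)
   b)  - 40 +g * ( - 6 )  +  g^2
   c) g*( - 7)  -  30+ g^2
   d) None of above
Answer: c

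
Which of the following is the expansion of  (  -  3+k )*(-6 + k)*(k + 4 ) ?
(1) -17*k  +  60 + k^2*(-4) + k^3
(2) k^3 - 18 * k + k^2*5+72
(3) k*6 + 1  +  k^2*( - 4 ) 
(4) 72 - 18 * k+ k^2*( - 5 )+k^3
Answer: 4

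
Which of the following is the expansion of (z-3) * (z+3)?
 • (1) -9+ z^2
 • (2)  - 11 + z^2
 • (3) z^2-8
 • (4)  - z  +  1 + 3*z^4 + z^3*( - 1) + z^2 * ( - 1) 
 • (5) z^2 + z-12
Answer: 1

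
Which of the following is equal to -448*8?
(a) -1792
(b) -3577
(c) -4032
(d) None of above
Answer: d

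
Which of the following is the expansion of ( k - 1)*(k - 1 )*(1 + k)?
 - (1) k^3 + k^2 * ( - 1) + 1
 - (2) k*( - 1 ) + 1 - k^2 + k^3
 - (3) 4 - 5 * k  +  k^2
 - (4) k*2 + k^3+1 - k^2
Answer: 2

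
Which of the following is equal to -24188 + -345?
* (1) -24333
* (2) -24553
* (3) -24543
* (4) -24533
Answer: 4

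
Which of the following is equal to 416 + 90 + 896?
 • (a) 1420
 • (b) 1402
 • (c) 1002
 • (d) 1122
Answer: b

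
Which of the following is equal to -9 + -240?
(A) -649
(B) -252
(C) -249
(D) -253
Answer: C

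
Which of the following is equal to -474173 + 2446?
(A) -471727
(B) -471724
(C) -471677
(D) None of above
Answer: A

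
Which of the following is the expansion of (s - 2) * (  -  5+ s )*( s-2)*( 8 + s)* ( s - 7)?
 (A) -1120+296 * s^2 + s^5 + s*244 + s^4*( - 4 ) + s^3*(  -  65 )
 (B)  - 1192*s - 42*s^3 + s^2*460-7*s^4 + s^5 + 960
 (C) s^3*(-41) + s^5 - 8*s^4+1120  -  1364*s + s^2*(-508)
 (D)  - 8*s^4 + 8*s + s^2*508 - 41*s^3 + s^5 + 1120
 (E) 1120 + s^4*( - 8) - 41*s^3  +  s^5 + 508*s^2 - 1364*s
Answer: E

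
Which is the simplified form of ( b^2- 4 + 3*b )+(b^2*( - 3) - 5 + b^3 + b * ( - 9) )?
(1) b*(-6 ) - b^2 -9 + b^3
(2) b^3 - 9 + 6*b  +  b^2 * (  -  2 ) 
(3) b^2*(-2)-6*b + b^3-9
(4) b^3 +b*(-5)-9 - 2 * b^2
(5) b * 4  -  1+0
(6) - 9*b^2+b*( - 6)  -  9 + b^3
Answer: 3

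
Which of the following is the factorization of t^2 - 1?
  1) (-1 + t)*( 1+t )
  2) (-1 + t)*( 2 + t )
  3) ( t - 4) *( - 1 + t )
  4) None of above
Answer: 1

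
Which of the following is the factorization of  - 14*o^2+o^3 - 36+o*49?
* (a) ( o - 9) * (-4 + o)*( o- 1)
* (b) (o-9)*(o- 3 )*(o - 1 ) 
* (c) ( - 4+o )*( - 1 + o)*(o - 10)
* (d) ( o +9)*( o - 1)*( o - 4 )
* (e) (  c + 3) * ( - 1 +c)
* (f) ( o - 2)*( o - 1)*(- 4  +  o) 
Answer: a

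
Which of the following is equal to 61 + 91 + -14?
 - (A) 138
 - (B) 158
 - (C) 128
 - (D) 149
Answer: A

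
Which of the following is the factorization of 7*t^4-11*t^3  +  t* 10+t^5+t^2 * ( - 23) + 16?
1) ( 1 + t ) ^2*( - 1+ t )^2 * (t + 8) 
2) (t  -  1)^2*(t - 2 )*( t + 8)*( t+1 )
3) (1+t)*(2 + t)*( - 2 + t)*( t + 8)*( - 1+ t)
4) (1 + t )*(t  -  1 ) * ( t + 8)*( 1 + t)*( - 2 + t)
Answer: 4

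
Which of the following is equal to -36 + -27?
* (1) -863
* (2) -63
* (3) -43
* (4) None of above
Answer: 2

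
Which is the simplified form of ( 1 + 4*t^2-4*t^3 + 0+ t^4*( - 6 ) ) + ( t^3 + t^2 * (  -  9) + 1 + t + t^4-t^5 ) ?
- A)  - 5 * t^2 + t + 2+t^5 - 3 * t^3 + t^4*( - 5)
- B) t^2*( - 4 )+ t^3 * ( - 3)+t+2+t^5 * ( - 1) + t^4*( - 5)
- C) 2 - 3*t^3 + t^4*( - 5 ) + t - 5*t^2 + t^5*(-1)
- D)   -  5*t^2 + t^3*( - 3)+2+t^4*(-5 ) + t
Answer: C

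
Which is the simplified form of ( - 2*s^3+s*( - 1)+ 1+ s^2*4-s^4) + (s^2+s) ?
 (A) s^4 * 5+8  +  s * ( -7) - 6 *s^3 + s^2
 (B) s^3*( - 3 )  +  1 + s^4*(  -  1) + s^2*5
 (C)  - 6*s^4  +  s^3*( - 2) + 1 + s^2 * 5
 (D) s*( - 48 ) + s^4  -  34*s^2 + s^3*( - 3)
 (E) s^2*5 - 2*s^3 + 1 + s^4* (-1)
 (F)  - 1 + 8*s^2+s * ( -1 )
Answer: E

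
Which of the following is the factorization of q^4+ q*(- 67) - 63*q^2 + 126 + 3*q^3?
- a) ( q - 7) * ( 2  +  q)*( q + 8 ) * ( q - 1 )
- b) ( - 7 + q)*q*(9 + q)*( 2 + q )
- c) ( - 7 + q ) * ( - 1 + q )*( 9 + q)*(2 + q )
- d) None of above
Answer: c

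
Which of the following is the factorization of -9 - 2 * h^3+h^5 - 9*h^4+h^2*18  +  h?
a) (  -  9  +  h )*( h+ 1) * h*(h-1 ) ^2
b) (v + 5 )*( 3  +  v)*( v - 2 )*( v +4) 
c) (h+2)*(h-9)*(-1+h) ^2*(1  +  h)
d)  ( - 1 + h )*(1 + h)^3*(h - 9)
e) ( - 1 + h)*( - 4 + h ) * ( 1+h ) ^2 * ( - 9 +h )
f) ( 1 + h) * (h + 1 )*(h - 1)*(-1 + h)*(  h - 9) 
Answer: f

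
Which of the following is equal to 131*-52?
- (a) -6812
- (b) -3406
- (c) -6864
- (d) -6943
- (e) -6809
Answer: a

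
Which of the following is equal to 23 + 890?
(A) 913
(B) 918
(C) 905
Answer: A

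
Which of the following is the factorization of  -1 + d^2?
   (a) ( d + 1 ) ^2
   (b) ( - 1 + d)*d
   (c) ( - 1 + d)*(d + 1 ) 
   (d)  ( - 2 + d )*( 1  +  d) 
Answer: c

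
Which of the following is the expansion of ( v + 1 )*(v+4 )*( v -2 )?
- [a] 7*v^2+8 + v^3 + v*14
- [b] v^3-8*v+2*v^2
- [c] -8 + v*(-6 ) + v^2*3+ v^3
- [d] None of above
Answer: c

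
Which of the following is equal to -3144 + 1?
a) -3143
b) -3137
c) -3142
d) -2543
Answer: a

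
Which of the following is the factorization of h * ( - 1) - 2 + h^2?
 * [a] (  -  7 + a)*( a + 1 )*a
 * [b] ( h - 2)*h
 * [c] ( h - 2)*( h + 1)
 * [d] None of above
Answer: c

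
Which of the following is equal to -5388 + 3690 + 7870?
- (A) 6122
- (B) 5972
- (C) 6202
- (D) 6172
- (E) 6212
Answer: D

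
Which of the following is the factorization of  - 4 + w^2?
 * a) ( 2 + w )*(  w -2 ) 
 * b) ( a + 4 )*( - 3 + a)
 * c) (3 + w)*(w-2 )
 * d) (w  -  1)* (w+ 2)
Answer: a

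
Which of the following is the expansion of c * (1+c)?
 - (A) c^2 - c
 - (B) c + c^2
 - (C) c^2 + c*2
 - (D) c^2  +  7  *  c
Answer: B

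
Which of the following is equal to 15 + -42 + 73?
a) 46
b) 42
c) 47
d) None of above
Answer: a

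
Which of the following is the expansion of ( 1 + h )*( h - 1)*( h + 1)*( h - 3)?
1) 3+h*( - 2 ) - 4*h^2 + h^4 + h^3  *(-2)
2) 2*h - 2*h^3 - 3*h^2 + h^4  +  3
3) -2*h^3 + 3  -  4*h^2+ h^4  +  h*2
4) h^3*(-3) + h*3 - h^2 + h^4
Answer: 3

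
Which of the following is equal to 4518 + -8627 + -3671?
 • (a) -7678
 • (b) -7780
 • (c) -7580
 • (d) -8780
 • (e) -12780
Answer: b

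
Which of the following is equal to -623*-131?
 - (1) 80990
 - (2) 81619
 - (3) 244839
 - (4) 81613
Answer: 4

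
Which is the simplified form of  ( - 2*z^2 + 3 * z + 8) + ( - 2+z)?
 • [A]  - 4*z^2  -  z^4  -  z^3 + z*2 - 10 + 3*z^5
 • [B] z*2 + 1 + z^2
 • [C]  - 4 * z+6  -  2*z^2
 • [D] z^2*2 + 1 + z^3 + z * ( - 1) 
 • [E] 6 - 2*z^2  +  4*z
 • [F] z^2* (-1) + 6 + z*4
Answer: E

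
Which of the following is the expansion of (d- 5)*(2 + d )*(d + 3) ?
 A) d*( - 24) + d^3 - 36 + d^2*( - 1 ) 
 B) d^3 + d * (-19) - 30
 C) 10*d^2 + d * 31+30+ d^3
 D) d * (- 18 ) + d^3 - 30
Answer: B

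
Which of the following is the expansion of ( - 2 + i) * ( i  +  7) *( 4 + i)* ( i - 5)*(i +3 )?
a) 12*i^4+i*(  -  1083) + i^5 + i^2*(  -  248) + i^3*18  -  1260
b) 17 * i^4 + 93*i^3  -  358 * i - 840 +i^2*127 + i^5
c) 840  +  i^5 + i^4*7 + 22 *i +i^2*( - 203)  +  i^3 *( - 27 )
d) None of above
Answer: c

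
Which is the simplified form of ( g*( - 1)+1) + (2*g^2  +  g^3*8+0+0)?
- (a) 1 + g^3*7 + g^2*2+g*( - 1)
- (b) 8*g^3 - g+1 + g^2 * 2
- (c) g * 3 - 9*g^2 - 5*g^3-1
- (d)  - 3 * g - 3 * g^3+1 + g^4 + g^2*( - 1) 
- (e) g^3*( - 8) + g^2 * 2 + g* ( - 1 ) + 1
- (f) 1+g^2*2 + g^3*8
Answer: b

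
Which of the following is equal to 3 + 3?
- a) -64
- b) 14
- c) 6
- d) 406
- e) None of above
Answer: c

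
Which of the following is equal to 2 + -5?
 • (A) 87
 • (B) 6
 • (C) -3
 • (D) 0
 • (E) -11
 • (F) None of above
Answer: C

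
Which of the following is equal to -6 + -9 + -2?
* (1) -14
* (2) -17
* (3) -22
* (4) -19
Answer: 2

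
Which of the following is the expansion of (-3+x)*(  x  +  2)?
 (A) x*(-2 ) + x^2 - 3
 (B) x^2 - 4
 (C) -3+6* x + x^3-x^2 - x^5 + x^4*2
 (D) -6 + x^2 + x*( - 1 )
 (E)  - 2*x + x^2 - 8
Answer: D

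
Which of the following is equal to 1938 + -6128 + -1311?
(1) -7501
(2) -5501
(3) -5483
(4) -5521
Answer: 2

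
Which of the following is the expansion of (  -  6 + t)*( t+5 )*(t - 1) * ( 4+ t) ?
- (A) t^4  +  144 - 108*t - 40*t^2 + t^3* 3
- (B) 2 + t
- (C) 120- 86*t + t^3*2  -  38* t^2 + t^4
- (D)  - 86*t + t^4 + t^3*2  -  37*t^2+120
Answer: D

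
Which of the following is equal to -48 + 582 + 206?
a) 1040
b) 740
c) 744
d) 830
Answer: b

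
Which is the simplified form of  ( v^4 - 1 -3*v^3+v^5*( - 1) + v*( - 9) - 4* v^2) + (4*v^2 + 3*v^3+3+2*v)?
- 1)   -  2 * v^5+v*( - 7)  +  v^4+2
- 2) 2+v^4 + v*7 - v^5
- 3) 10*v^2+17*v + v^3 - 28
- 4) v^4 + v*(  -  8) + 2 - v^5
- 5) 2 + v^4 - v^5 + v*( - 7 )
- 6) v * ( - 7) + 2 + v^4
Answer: 5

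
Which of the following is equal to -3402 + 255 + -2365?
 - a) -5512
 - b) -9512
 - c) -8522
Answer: a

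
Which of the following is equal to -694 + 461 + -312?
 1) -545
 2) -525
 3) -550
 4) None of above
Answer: 1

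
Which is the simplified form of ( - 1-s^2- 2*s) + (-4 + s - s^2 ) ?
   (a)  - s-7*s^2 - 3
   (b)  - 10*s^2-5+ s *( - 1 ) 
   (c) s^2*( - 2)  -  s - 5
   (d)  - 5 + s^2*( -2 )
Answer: c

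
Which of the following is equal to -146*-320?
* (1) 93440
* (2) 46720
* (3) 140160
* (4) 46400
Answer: 2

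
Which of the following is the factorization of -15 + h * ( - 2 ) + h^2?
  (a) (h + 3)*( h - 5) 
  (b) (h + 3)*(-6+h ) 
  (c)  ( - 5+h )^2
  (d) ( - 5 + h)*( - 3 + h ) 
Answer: a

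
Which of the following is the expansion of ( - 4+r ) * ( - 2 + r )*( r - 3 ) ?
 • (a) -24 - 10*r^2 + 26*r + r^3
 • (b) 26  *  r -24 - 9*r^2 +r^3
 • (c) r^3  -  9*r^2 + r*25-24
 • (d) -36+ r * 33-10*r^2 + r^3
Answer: b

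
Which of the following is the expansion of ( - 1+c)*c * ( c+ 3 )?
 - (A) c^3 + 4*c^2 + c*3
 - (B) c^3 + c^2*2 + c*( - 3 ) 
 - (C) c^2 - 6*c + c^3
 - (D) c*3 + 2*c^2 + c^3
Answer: B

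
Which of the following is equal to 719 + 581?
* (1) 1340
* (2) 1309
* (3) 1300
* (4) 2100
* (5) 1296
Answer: 3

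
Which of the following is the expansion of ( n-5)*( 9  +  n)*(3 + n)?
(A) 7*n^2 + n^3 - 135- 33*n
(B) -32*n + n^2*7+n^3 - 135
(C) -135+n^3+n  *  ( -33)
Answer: A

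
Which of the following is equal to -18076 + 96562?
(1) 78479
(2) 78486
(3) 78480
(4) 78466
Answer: 2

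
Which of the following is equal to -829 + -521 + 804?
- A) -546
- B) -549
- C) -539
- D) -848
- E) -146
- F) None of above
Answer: A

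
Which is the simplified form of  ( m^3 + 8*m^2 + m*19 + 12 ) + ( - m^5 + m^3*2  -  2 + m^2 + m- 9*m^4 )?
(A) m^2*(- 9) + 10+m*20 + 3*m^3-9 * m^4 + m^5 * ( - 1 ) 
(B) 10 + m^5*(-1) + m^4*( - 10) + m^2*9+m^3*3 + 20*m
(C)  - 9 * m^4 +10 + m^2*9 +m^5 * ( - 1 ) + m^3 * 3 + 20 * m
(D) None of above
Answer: C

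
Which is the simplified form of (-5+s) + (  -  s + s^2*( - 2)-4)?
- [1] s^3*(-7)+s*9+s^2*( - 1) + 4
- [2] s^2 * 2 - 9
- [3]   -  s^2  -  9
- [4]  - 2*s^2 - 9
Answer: 4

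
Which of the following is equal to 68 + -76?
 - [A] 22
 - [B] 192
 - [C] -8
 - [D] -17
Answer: C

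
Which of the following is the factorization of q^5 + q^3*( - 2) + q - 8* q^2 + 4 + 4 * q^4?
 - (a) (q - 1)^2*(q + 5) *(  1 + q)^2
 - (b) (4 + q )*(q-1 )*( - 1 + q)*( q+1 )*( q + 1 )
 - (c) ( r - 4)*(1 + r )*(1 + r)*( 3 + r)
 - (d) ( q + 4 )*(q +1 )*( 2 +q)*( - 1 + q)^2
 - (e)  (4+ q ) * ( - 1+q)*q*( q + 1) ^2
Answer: b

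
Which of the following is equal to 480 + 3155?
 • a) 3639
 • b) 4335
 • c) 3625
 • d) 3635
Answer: d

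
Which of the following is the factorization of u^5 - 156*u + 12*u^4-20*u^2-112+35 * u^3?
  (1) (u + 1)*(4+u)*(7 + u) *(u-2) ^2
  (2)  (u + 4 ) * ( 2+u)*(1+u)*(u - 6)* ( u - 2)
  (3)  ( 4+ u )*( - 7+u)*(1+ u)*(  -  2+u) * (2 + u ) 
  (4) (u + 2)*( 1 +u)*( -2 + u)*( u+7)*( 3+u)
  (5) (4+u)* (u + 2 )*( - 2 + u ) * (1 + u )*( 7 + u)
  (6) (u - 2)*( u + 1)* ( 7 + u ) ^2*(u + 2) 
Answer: 5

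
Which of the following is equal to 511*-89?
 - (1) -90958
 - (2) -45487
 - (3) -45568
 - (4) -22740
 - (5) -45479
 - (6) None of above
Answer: 5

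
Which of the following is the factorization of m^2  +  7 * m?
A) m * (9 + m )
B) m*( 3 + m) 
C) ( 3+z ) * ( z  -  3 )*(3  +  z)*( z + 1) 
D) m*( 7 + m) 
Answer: D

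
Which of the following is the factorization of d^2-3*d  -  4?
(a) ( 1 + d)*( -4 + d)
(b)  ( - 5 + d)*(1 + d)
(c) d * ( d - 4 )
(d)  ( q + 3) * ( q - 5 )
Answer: a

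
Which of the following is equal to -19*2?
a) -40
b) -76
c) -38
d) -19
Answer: c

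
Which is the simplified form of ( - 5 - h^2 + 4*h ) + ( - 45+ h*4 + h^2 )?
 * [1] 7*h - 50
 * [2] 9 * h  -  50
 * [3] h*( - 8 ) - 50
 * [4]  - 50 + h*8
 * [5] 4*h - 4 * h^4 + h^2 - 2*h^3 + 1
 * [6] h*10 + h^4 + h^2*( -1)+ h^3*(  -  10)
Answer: 4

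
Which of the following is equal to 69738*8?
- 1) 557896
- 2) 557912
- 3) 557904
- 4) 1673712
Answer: 3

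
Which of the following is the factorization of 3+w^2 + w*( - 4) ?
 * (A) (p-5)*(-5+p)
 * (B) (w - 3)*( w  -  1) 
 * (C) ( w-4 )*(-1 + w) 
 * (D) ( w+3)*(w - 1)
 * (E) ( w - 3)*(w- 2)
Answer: B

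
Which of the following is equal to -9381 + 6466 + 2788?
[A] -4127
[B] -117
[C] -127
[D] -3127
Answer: C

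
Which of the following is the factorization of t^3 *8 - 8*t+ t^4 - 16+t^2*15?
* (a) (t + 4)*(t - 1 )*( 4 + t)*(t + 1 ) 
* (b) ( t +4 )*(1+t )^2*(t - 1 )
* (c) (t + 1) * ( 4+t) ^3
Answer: a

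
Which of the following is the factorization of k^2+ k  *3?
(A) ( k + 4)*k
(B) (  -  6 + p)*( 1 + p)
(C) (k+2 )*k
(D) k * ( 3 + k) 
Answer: D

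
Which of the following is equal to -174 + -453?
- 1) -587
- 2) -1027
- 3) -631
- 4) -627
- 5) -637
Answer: 4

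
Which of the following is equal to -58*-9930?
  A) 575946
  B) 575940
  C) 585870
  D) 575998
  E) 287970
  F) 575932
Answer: B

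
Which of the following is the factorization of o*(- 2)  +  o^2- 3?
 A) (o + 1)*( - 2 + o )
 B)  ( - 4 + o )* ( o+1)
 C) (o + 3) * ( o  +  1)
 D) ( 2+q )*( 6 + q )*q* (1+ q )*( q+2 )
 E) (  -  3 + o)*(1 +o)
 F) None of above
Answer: E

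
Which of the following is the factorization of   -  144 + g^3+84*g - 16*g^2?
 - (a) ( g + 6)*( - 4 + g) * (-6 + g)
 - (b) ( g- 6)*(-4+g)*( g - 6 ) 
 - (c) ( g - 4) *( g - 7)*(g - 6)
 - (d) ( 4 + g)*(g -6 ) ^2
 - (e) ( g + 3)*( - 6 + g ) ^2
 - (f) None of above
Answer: b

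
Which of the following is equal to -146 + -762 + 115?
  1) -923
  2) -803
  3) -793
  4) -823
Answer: 3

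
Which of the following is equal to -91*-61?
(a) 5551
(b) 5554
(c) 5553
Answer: a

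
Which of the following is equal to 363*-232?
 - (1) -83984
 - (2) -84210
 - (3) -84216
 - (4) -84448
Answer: 3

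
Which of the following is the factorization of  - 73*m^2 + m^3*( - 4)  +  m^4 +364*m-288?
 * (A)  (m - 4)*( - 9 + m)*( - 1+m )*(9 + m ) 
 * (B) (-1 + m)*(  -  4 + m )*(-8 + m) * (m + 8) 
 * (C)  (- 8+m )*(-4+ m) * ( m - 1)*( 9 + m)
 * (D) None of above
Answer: C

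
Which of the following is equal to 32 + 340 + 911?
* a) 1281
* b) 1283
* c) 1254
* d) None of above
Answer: b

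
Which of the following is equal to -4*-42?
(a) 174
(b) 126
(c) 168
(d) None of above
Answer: c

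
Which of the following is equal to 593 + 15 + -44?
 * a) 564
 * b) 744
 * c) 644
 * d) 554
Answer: a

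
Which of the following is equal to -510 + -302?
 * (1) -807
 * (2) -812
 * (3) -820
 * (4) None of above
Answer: 2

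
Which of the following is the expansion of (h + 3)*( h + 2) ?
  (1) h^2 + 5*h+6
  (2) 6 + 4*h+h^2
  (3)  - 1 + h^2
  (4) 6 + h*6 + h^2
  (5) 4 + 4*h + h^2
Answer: 1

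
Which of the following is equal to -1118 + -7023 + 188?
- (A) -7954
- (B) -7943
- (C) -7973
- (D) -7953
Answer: D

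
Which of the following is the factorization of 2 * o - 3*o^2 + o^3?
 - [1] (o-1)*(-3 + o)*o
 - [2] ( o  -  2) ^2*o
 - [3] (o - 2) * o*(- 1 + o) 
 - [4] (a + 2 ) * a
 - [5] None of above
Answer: 3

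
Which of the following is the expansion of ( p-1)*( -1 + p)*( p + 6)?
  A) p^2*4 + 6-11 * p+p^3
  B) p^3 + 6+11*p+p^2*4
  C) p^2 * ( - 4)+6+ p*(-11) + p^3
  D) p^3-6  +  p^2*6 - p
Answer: A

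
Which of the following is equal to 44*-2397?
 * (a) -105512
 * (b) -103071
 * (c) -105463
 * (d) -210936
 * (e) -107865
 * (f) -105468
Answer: f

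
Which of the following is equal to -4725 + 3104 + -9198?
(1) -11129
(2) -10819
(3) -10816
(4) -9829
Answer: 2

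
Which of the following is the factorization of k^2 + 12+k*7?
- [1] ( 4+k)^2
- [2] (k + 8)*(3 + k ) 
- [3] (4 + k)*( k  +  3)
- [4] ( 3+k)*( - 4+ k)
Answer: 3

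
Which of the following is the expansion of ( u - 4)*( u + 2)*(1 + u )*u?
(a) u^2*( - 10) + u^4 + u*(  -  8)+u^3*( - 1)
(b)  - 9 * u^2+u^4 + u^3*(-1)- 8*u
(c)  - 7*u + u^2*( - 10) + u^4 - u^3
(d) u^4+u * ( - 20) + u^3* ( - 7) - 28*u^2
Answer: a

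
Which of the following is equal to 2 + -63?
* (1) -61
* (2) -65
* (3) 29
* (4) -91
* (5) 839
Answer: 1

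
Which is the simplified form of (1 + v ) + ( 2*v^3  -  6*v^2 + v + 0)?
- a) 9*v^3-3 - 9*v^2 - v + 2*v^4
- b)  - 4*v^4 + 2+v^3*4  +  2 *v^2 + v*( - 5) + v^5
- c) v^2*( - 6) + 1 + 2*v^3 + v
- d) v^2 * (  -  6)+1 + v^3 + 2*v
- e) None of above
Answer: e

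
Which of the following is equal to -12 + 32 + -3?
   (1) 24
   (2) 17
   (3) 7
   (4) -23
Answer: 2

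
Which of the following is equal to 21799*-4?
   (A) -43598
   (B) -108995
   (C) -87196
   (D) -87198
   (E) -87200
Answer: C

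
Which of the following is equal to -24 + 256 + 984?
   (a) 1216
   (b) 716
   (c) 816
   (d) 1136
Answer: a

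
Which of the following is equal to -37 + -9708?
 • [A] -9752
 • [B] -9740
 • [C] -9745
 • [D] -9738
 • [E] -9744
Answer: C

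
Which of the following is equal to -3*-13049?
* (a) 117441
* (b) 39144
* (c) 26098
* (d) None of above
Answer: d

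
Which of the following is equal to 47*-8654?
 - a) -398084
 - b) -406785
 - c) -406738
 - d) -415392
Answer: c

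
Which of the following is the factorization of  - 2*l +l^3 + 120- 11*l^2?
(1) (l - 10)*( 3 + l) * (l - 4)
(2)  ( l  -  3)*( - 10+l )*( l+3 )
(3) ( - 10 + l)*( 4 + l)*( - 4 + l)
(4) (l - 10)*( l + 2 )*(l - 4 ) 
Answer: 1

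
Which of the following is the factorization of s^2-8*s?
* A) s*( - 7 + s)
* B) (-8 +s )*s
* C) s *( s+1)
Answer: B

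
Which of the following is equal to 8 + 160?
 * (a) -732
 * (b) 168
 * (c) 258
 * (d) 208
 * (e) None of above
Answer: b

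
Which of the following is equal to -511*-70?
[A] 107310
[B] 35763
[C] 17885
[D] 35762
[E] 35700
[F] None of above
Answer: F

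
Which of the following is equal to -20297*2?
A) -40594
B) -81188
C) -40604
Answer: A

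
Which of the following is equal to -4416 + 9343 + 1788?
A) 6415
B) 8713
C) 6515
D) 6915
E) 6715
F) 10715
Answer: E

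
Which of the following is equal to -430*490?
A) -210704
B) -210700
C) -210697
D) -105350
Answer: B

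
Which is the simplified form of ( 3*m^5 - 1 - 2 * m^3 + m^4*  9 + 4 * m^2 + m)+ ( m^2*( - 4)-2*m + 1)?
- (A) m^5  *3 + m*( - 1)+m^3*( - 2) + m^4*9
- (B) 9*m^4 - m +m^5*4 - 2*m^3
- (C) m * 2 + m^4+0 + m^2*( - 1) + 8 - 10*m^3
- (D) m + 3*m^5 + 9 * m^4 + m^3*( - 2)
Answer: A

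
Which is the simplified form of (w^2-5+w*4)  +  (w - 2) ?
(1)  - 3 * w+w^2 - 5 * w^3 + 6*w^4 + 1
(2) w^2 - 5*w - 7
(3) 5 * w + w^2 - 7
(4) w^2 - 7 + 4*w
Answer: 3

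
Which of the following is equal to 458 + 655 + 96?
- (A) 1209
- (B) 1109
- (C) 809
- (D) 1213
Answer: A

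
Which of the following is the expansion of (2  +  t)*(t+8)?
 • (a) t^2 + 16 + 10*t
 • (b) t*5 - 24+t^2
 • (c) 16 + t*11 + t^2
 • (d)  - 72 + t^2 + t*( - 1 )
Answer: a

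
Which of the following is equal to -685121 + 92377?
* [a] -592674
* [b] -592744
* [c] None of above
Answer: b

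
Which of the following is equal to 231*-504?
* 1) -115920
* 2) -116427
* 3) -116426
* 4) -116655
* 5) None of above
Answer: 5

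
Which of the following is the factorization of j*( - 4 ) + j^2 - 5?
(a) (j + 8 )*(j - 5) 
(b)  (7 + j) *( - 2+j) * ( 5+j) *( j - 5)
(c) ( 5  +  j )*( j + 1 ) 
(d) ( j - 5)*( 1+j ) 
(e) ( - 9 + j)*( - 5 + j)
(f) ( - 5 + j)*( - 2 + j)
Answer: d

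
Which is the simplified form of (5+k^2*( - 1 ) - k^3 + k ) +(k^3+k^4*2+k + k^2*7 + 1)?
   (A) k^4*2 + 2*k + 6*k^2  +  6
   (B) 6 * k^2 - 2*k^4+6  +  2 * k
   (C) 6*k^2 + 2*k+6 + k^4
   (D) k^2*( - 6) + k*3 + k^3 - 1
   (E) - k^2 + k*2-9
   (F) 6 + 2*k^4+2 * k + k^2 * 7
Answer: A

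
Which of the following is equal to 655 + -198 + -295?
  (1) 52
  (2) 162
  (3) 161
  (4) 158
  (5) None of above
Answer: 2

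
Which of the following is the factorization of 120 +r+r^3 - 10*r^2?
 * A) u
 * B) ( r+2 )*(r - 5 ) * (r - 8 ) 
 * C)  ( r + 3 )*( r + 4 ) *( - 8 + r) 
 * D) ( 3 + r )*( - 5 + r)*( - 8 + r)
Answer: D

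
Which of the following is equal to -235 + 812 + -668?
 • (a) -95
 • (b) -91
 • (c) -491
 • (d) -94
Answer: b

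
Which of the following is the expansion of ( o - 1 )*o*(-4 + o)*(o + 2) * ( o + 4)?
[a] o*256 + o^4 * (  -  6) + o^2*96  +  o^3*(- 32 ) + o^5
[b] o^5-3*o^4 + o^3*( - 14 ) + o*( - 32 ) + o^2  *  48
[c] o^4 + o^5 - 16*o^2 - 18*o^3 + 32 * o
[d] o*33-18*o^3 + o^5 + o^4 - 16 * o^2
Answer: c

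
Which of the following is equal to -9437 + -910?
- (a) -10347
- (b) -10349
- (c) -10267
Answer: a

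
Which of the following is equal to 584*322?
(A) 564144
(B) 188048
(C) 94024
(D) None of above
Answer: B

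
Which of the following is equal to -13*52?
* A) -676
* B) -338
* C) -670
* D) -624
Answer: A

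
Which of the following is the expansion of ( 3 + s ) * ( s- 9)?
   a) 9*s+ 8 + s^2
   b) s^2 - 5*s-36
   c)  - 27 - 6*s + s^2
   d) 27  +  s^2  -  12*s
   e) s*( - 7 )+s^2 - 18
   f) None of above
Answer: c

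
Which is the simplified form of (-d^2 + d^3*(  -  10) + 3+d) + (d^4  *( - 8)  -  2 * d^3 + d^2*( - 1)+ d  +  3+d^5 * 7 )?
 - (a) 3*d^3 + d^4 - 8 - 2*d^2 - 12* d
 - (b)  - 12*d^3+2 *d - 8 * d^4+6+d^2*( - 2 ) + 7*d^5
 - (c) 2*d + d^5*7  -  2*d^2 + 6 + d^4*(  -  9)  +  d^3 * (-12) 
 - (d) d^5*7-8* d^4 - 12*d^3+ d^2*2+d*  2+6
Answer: b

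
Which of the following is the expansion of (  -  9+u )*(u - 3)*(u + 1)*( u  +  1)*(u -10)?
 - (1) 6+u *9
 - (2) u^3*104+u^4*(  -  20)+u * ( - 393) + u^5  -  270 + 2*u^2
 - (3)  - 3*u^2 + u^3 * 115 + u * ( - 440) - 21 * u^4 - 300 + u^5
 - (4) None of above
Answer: 2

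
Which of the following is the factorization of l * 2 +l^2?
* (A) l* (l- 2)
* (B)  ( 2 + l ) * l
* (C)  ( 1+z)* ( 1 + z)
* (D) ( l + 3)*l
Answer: B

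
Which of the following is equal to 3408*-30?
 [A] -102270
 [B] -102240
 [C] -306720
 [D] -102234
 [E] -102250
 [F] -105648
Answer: B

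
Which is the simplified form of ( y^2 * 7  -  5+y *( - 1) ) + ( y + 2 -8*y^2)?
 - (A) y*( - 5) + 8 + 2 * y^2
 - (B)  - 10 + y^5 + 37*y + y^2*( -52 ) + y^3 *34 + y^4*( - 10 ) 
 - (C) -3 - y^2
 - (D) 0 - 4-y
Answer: C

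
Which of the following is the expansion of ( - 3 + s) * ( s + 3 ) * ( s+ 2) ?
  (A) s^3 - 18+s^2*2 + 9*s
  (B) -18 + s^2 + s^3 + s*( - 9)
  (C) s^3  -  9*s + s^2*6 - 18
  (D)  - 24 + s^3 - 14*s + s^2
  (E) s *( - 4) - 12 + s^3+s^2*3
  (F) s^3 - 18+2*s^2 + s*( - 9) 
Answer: F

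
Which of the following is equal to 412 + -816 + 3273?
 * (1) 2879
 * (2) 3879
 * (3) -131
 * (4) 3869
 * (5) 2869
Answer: 5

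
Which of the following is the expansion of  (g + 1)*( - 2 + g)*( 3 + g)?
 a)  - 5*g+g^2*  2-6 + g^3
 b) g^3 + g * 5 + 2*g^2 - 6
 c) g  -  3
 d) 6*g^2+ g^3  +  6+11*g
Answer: a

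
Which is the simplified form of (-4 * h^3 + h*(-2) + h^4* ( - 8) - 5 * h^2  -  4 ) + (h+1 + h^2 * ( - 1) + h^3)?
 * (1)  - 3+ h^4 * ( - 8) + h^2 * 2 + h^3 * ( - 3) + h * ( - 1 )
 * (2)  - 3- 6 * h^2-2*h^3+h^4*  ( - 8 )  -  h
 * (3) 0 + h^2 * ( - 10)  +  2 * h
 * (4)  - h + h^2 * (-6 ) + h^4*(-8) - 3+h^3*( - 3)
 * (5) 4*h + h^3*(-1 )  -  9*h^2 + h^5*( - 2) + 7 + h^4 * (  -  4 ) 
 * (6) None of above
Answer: 4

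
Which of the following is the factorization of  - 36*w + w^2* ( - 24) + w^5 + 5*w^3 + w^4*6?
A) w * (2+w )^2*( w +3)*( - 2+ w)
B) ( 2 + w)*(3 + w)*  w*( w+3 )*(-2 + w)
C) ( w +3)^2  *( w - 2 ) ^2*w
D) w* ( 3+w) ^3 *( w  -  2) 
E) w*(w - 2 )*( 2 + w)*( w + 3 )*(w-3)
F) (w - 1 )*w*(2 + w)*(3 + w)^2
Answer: B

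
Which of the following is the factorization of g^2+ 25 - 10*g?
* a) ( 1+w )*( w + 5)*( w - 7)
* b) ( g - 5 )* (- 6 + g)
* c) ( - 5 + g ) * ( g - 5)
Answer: c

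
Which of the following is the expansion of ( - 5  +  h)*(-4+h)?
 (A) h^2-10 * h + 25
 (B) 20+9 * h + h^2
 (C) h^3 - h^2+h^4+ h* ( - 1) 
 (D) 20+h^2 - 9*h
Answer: D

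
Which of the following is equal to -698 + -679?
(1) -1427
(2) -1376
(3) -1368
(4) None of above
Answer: 4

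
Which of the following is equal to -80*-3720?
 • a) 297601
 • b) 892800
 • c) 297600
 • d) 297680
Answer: c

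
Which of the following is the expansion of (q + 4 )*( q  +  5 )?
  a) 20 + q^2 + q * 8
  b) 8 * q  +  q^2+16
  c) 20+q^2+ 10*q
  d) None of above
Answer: d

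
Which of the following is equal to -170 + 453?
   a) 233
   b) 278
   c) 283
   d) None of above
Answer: c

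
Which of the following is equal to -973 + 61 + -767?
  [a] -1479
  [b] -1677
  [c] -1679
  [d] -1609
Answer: c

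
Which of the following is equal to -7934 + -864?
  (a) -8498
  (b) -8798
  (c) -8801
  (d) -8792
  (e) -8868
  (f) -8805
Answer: b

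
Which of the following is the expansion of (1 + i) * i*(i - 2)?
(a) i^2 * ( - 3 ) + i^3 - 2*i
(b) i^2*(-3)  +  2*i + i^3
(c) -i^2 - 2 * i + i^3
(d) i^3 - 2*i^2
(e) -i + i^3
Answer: c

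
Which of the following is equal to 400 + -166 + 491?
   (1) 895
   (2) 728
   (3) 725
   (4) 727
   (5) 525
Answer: 3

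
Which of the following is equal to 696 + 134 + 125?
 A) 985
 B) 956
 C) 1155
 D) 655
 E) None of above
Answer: E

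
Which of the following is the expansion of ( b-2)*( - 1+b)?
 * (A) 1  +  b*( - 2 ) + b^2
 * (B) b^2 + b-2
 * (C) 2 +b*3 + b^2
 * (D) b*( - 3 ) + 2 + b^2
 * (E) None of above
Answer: D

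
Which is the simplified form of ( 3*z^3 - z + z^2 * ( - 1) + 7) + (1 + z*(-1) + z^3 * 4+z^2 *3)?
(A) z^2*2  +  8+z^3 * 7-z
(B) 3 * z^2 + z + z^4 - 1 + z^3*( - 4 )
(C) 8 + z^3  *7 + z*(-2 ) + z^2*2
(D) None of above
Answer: C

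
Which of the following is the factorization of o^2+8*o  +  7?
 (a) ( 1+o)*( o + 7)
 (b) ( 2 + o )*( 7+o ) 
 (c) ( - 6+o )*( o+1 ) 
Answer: a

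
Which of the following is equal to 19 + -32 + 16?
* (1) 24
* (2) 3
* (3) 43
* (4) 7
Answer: 2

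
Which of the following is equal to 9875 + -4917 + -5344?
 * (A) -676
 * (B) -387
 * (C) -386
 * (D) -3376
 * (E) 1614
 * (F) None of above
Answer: C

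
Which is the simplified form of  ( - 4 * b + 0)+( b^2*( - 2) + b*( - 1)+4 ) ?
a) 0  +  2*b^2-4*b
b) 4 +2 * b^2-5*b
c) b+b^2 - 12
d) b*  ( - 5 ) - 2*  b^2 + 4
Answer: d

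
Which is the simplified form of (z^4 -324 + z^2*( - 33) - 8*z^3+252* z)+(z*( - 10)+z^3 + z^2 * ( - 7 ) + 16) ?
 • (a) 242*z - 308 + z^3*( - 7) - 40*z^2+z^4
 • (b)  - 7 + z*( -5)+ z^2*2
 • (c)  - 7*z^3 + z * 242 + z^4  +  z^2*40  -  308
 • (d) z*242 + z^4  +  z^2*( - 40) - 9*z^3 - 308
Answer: a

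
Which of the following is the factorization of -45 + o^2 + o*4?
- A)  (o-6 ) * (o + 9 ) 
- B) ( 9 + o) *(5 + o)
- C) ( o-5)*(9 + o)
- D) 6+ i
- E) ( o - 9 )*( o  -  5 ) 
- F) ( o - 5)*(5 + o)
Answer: C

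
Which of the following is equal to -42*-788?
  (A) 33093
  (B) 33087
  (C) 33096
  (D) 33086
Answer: C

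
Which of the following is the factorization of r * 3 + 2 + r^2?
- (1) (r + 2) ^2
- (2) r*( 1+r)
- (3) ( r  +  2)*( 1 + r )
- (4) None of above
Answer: 3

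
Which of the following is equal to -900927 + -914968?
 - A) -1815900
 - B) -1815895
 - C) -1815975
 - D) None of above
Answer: B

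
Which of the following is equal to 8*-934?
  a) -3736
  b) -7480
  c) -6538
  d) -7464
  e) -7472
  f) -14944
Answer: e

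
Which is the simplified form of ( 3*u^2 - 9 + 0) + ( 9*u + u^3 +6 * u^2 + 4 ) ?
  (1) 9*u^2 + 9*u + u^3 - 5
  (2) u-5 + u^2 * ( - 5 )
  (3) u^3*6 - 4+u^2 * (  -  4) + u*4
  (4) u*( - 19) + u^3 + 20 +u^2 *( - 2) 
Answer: 1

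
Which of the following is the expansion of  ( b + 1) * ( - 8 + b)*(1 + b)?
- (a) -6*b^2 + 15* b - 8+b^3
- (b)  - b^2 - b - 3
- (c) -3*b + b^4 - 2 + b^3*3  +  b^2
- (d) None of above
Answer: d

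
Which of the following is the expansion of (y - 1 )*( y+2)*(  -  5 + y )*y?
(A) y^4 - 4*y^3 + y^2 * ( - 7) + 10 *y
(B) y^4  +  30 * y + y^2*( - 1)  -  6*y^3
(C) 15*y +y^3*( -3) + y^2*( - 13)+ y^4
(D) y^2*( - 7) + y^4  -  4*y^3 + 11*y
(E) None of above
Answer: A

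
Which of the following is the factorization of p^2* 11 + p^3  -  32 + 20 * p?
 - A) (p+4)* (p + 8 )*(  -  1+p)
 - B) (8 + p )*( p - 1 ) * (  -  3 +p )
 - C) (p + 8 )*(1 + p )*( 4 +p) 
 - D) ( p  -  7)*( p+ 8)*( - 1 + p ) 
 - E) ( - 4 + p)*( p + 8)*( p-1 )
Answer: A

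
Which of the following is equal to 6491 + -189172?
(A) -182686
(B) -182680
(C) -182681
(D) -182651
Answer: C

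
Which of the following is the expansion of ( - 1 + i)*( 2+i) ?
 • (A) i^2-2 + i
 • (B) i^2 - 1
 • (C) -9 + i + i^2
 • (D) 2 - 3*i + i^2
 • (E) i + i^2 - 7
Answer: A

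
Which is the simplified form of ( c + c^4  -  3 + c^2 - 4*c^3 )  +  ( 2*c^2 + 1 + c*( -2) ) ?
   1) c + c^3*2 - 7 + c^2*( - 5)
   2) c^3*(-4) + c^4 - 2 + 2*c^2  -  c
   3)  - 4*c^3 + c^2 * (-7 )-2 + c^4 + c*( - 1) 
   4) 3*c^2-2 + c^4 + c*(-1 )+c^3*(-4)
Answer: 4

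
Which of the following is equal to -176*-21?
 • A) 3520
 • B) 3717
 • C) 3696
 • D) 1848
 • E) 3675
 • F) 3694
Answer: C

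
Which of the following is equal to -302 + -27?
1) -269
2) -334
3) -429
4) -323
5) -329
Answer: 5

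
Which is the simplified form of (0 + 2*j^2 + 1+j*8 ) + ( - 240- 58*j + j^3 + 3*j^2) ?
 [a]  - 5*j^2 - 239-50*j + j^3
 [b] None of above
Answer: b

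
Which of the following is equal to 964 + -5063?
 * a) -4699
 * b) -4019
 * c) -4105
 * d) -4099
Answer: d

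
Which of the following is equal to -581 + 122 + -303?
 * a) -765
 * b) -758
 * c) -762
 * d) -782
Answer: c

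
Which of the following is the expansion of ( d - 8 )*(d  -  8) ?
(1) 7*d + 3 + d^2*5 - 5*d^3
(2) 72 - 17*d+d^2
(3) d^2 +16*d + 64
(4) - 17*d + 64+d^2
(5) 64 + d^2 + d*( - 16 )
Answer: 5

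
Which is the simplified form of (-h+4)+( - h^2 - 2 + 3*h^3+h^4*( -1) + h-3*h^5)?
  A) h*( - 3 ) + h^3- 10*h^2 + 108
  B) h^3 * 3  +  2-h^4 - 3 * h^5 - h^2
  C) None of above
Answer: B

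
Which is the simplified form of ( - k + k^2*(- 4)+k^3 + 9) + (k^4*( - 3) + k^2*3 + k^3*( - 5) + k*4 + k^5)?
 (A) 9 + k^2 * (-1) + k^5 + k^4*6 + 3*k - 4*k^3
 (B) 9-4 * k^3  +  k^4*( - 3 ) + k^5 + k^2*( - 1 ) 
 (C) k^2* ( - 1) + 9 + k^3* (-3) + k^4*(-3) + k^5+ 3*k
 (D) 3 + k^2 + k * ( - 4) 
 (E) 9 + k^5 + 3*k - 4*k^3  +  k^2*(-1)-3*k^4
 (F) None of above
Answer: E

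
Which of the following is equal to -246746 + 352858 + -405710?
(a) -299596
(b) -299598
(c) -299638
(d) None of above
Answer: b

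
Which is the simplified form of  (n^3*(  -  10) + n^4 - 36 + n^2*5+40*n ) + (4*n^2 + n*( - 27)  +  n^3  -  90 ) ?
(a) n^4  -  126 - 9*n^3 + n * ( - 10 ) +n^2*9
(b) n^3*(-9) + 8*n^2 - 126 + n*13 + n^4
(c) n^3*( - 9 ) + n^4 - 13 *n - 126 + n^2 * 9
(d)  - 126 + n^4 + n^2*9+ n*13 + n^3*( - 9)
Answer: d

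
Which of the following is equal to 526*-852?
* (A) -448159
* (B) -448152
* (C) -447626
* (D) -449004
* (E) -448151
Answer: B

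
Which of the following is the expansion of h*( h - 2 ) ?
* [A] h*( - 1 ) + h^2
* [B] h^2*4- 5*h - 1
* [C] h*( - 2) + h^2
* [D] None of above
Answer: C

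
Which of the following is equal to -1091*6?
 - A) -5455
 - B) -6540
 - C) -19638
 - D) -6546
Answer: D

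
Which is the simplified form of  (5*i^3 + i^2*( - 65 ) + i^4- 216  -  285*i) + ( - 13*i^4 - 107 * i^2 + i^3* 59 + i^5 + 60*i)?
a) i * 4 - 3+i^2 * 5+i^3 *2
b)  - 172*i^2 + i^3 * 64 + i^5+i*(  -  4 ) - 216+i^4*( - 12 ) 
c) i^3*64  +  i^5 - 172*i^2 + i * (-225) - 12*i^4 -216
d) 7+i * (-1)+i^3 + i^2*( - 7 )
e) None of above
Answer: c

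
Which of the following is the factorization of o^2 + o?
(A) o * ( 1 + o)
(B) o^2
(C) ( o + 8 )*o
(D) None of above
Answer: A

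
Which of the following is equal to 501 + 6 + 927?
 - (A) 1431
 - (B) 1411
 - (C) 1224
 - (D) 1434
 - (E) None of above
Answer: D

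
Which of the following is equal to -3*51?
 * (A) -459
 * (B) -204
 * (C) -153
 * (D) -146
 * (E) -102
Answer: C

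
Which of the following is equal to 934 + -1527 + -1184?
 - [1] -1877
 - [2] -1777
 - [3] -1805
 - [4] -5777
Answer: 2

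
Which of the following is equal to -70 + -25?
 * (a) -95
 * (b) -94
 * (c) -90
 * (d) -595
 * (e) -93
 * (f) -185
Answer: a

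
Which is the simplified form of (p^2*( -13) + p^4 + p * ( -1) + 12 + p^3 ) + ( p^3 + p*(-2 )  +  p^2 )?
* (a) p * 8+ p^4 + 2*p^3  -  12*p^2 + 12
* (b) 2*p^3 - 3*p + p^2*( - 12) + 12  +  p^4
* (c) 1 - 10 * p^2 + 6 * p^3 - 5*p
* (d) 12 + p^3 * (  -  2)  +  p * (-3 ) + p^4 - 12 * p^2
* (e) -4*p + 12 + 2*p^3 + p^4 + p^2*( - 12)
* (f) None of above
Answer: b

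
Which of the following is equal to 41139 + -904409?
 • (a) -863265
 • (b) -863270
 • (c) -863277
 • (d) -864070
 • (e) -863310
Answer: b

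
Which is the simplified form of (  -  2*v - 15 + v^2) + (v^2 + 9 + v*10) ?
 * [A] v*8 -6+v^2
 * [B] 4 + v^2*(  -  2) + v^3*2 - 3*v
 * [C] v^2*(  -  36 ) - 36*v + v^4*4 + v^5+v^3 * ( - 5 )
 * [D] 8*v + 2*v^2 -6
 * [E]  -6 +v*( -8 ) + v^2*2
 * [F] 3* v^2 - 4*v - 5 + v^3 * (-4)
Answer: D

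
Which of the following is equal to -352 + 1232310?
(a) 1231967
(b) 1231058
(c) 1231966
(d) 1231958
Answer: d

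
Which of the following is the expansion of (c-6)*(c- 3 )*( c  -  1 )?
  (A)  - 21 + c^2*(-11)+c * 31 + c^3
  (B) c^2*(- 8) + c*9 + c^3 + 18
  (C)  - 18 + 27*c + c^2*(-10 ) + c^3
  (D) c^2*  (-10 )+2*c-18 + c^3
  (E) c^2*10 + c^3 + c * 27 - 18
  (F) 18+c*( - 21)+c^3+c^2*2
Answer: C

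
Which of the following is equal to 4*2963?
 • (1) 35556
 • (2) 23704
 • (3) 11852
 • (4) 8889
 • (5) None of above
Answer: 3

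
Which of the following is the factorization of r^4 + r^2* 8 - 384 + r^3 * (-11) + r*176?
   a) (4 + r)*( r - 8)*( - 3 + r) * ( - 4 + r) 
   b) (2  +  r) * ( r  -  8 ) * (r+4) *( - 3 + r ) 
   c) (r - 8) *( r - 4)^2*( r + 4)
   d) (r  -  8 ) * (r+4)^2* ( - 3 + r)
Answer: a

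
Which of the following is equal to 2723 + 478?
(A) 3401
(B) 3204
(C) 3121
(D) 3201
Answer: D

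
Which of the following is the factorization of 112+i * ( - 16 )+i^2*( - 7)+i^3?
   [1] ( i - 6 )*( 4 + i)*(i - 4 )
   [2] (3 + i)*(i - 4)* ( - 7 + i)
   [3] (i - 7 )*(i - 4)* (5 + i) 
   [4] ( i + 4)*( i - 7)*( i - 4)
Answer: 4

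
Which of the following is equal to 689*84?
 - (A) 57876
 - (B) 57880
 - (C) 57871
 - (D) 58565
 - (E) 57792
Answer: A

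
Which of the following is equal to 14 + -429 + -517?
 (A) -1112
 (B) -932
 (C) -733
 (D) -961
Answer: B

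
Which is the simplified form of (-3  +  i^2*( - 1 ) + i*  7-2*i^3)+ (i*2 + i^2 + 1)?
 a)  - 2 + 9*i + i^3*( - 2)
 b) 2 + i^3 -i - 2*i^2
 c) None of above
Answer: a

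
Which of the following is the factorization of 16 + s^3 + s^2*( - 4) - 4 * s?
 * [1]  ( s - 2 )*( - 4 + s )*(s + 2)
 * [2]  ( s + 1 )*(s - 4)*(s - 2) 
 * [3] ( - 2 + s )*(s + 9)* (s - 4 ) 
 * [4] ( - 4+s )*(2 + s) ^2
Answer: 1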